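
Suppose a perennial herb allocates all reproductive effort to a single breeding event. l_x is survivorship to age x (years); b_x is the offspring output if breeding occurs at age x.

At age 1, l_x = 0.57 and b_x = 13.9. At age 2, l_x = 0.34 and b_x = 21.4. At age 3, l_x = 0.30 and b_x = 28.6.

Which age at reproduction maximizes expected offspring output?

3

Expected offspring if breeding at age x = l_x × b_x:
  age 1: 0.57 × 13.9 = 7.923
  age 2: 0.34 × 21.4 = 7.276
  age 3: 0.30 × 28.6 = 8.580
Maximum at age 3 (8.580).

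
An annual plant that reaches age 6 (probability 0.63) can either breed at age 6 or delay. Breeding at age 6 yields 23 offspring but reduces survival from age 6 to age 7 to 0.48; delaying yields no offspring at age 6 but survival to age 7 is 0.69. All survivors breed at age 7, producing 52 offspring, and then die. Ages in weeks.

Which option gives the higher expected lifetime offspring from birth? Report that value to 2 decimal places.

30.21

breed at age 6: R₀ = 0.63 × (23 + 0.48 × 52) = 0.63 × 47.9600 = 30.2148
delay to age 7: R₀ = 0.63 × (0.69 × 52) = 0.63 × 35.8800 = 22.6044
Higher: breed at age 6 (30.2148).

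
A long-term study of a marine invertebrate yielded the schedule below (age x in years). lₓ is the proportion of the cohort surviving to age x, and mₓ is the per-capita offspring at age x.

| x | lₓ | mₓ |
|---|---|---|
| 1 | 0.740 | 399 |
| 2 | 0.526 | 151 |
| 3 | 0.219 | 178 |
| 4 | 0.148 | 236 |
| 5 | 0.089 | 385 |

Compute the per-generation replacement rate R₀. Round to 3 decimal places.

R₀ = Σ lₓ mₓ:
  age 1: 0.740 × 399 = 295.2600
  age 2: 0.526 × 151 = 79.4260
  age 3: 0.219 × 178 = 38.9820
  age 4: 0.148 × 236 = 34.9280
  age 5: 0.089 × 385 = 34.2650
R₀ = 295.2600 + 79.4260 + 38.9820 + 34.9280 + 34.2650 = 482.8610

482.861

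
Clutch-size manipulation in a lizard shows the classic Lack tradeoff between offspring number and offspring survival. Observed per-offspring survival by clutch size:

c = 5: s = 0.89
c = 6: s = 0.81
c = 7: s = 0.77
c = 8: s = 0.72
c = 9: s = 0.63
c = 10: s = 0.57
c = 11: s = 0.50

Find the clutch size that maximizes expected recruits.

Expected recruits = c × s(c):
  c=5: 5 × 0.89 = 4.450
  c=6: 6 × 0.81 = 4.860
  c=7: 7 × 0.77 = 5.390
  c=8: 8 × 0.72 = 5.760
  c=9: 9 × 0.63 = 5.670
  c=10: 10 × 0.57 = 5.700
  c=11: 11 × 0.50 = 5.500
Maximum at c = 8 (5.760 recruits).

8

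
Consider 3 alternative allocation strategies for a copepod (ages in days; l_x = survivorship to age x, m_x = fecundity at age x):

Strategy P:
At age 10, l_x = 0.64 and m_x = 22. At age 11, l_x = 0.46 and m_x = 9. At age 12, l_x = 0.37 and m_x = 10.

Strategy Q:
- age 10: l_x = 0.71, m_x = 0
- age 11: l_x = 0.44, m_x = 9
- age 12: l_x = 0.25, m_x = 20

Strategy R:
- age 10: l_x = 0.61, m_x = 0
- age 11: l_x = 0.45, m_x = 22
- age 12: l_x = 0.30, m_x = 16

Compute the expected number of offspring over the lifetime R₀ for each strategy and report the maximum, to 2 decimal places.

21.92

Strategy P: R₀ = 0.64×22 + 0.46×9 + 0.37×10 = 21.9200
Strategy Q: R₀ = 0.71×0 + 0.44×9 + 0.25×20 = 8.9600
Strategy R: R₀ = 0.61×0 + 0.45×22 + 0.30×16 = 14.7000
Highest R₀: strategy P with 21.9200.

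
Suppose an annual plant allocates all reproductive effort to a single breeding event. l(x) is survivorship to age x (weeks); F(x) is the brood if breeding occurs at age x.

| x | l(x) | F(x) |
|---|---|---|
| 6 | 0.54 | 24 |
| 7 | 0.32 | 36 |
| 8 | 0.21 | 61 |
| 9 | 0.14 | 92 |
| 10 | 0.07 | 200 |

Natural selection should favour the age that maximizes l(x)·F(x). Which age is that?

Expected offspring if breeding at age x = l(x) × F(x):
  age 6: 0.54 × 24 = 12.960
  age 7: 0.32 × 36 = 11.520
  age 8: 0.21 × 61 = 12.810
  age 9: 0.14 × 92 = 12.880
  age 10: 0.07 × 200 = 14.000
Maximum at age 10 (14.000).

10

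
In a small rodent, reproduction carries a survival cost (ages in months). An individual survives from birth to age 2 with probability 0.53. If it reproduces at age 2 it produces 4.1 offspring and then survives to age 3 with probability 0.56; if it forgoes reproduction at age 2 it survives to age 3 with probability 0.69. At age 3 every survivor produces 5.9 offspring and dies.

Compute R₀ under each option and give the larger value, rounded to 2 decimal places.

breed at age 2: R₀ = 0.53 × (4.1 + 0.56 × 5.9) = 0.53 × 7.4040 = 3.9241
delay to age 3: R₀ = 0.53 × (0.69 × 5.9) = 0.53 × 4.0710 = 2.1576
Higher: breed at age 2 (3.9241).

3.92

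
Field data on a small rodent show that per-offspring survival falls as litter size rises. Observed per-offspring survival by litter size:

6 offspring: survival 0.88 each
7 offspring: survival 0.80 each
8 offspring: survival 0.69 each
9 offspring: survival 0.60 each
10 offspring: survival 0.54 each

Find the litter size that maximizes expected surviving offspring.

7

Expected surviving offspring = c × s(c):
  c=6: 6 × 0.88 = 5.280
  c=7: 7 × 0.80 = 5.600
  c=8: 8 × 0.69 = 5.520
  c=9: 9 × 0.60 = 5.400
  c=10: 10 × 0.54 = 5.400
Maximum at c = 7 (5.600 surviving offspring).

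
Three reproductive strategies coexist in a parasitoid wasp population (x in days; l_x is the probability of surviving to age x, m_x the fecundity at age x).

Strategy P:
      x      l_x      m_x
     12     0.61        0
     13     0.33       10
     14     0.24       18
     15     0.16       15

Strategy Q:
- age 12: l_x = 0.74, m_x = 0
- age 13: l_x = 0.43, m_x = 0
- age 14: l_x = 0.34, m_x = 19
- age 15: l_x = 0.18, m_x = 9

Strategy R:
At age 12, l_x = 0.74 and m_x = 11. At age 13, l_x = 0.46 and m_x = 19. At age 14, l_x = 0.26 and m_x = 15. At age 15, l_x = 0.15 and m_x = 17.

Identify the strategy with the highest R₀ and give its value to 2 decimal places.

23.33

Strategy P: R₀ = 0.61×0 + 0.33×10 + 0.24×18 + 0.16×15 = 10.0200
Strategy Q: R₀ = 0.74×0 + 0.43×0 + 0.34×19 + 0.18×9 = 8.0800
Strategy R: R₀ = 0.74×11 + 0.46×19 + 0.26×15 + 0.15×17 = 23.3300
Highest R₀: strategy R with 23.3300.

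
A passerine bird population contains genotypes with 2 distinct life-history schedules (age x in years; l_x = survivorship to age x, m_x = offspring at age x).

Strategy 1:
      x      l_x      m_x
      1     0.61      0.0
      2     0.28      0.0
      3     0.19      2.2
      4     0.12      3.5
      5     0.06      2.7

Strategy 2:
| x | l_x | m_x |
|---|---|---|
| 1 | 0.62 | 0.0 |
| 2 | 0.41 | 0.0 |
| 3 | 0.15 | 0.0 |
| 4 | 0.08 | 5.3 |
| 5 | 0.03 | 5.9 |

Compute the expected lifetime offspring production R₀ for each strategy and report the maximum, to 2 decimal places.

Strategy 1: R₀ = 0.61×0.0 + 0.28×0.0 + 0.19×2.2 + 0.12×3.5 + 0.06×2.7 = 1.0000
Strategy 2: R₀ = 0.62×0.0 + 0.41×0.0 + 0.15×0.0 + 0.08×5.3 + 0.03×5.9 = 0.6010
Highest R₀: strategy 1 with 1.0000.

1.00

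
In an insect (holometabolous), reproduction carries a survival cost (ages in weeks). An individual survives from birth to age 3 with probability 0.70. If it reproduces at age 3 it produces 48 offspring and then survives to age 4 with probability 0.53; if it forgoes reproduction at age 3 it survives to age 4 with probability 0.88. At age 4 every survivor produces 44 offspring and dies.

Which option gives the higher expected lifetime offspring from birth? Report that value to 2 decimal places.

49.92

breed at age 3: R₀ = 0.70 × (48 + 0.53 × 44) = 0.70 × 71.3200 = 49.9240
delay to age 4: R₀ = 0.70 × (0.88 × 44) = 0.70 × 38.7200 = 27.1040
Higher: breed at age 3 (49.9240).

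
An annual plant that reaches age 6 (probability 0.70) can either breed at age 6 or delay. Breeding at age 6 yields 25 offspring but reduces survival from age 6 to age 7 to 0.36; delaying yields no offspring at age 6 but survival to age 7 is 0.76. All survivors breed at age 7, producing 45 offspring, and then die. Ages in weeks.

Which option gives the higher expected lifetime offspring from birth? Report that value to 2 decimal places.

breed at age 6: R₀ = 0.70 × (25 + 0.36 × 45) = 0.70 × 41.2000 = 28.8400
delay to age 7: R₀ = 0.70 × (0.76 × 45) = 0.70 × 34.2000 = 23.9400
Higher: breed at age 6 (28.8400).

28.84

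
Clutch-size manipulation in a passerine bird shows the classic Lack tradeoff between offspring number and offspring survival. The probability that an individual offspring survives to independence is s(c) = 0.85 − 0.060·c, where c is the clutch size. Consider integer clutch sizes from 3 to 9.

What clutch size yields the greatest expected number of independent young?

7

Expected independent young = c × s(c):
  c=3: 3 × 0.670 = 2.010
  c=4: 4 × 0.610 = 2.440
  c=5: 5 × 0.550 = 2.750
  c=6: 6 × 0.490 = 2.940
  c=7: 7 × 0.430 = 3.010
  c=8: 8 × 0.370 = 2.960
  c=9: 9 × 0.310 = 2.790
Maximum at c = 7 (3.010 independent young).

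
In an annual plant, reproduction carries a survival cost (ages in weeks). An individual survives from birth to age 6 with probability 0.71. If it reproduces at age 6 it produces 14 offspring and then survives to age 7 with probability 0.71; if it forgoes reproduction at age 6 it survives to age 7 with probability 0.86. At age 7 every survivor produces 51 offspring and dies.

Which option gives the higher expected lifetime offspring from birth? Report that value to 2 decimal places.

breed at age 6: R₀ = 0.71 × (14 + 0.71 × 51) = 0.71 × 50.2100 = 35.6491
delay to age 7: R₀ = 0.71 × (0.86 × 51) = 0.71 × 43.8600 = 31.1406
Higher: breed at age 6 (35.6491).

35.65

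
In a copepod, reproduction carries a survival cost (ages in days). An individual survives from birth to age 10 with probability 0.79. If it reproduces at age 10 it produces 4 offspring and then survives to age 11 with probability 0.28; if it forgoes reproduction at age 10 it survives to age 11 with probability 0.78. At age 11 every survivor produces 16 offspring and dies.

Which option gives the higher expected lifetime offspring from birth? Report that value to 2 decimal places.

breed at age 10: R₀ = 0.79 × (4 + 0.28 × 16) = 0.79 × 8.4800 = 6.6992
delay to age 11: R₀ = 0.79 × (0.78 × 16) = 0.79 × 12.4800 = 9.8592
Higher: delay to age 11 (9.8592).

9.86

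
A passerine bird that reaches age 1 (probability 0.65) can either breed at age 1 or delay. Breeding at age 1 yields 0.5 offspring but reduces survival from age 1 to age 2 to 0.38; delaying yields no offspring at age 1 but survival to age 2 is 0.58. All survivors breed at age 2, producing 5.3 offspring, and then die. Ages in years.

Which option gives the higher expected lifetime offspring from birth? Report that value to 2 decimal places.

2.00

breed at age 1: R₀ = 0.65 × (0.5 + 0.38 × 5.3) = 0.65 × 2.5140 = 1.6341
delay to age 2: R₀ = 0.65 × (0.58 × 5.3) = 0.65 × 3.0740 = 1.9981
Higher: delay to age 2 (1.9981).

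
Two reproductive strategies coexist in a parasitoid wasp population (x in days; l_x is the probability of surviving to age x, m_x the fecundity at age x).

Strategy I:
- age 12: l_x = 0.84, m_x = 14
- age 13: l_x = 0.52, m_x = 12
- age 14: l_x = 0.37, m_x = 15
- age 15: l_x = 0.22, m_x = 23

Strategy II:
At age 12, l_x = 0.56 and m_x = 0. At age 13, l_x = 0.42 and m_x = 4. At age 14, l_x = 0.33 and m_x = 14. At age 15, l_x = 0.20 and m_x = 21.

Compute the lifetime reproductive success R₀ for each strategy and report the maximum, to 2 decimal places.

28.61

Strategy I: R₀ = 0.84×14 + 0.52×12 + 0.37×15 + 0.22×23 = 28.6100
Strategy II: R₀ = 0.56×0 + 0.42×4 + 0.33×14 + 0.20×21 = 10.5000
Highest R₀: strategy I with 28.6100.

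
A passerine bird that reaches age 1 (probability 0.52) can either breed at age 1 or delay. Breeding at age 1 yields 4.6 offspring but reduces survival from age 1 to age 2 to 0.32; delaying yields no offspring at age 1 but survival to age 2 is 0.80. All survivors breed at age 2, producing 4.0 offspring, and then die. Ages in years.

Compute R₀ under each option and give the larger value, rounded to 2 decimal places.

3.06

breed at age 1: R₀ = 0.52 × (4.6 + 0.32 × 4.0) = 0.52 × 5.8800 = 3.0576
delay to age 2: R₀ = 0.52 × (0.80 × 4.0) = 0.52 × 3.2000 = 1.6640
Higher: breed at age 1 (3.0576).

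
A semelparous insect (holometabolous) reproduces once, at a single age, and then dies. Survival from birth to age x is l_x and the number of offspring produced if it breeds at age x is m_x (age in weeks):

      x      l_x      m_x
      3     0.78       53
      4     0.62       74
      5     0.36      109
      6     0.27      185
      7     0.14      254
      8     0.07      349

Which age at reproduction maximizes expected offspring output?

6

Expected offspring if breeding at age x = l_x × m_x:
  age 3: 0.78 × 53 = 41.340
  age 4: 0.62 × 74 = 45.880
  age 5: 0.36 × 109 = 39.240
  age 6: 0.27 × 185 = 49.950
  age 7: 0.14 × 254 = 35.560
  age 8: 0.07 × 349 = 24.430
Maximum at age 6 (49.950).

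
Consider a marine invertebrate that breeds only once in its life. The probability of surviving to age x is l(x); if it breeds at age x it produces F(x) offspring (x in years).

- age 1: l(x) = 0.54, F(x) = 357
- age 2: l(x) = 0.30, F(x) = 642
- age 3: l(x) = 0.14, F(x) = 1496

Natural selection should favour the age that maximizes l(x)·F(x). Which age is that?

3

Expected offspring if breeding at age x = l(x) × F(x):
  age 1: 0.54 × 357 = 192.780
  age 2: 0.30 × 642 = 192.600
  age 3: 0.14 × 1496 = 209.440
Maximum at age 3 (209.440).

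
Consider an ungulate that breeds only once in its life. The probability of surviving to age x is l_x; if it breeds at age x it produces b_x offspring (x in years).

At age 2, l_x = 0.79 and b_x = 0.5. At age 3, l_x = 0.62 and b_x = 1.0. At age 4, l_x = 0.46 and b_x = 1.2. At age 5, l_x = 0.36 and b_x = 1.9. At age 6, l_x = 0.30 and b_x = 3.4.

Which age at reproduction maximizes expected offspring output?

6

Expected offspring if breeding at age x = l_x × b_x:
  age 2: 0.79 × 0.5 = 0.395
  age 3: 0.62 × 1.0 = 0.620
  age 4: 0.46 × 1.2 = 0.552
  age 5: 0.36 × 1.9 = 0.684
  age 6: 0.30 × 3.4 = 1.020
Maximum at age 6 (1.020).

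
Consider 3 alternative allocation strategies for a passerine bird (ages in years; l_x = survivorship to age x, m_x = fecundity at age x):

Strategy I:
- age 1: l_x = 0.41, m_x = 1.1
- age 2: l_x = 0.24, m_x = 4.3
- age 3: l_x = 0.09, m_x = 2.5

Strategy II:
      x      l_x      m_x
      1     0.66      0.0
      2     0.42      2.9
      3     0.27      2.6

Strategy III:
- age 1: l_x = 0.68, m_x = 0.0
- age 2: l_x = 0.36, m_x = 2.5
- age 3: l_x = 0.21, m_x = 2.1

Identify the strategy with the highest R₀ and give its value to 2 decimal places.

1.92

Strategy I: R₀ = 0.41×1.1 + 0.24×4.3 + 0.09×2.5 = 1.7080
Strategy II: R₀ = 0.66×0.0 + 0.42×2.9 + 0.27×2.6 = 1.9200
Strategy III: R₀ = 0.68×0.0 + 0.36×2.5 + 0.21×2.1 = 1.3410
Highest R₀: strategy II with 1.9200.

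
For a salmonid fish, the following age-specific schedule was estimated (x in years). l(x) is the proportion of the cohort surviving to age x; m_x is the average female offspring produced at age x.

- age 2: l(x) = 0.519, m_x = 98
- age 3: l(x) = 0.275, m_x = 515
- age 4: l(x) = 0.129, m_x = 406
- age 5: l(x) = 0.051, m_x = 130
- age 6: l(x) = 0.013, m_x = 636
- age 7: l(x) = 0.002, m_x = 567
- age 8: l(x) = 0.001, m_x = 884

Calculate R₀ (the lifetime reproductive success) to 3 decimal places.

R₀ = Σ l(x) m_x:
  age 2: 0.519 × 98 = 50.8620
  age 3: 0.275 × 515 = 141.6250
  age 4: 0.129 × 406 = 52.3740
  age 5: 0.051 × 130 = 6.6300
  age 6: 0.013 × 636 = 8.2680
  age 7: 0.002 × 567 = 1.1340
  age 8: 0.001 × 884 = 0.8840
R₀ = 50.8620 + 141.6250 + 52.3740 + 6.6300 + 8.2680 + 1.1340 + 0.8840 = 261.7770

261.777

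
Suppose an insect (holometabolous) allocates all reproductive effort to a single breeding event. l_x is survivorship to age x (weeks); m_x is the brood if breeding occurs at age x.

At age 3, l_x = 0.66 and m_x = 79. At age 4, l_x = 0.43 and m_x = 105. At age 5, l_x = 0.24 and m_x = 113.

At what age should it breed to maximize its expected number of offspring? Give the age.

3

Expected offspring if breeding at age x = l_x × m_x:
  age 3: 0.66 × 79 = 52.140
  age 4: 0.43 × 105 = 45.150
  age 5: 0.24 × 113 = 27.120
Maximum at age 3 (52.140).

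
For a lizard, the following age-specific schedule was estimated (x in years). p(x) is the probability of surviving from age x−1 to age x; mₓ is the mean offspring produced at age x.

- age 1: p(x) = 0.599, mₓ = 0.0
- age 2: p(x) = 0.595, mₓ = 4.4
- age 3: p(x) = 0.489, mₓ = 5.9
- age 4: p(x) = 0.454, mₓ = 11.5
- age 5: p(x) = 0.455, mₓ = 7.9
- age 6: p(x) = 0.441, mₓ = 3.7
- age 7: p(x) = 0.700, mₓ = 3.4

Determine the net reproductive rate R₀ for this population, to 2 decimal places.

3.89

Survivorship from birth: l_x = p_1·p_2·…·p_x.
  l_1 = 0.59900
  l_2 = 0.35640
  l_3 = 0.17428
  l_4 = 0.07912
  l_5 = 0.03600
  l_6 = 0.01588
  l_7 = 0.01111
R₀ = Σ l_x mₓ:
  age 1: 0.59900 × 0.0 = 0.0000
  age 2: 0.35640 × 4.4 = 1.5682
  age 3: 0.17428 × 5.9 = 1.0283
  age 4: 0.07912 × 11.5 = 0.9099
  age 5: 0.03600 × 7.9 = 0.2844
  age 6: 0.01588 × 3.7 = 0.0588
  age 7: 0.01111 × 3.4 = 0.0378
R₀ = 0.0000 + 1.5682 + 1.0283 + 0.9099 + 0.2844 + 0.0588 + 0.0378 = 3.8872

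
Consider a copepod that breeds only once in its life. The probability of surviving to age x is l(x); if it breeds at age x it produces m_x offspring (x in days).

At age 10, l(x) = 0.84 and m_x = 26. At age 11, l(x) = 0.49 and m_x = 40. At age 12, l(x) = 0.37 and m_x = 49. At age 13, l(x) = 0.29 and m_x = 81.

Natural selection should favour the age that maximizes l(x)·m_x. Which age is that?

Expected offspring if breeding at age x = l(x) × m_x:
  age 10: 0.84 × 26 = 21.840
  age 11: 0.49 × 40 = 19.600
  age 12: 0.37 × 49 = 18.130
  age 13: 0.29 × 81 = 23.490
Maximum at age 13 (23.490).

13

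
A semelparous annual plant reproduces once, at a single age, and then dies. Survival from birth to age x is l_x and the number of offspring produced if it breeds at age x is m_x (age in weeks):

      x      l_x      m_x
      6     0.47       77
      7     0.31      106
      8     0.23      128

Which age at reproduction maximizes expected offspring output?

Expected offspring if breeding at age x = l_x × m_x:
  age 6: 0.47 × 77 = 36.190
  age 7: 0.31 × 106 = 32.860
  age 8: 0.23 × 128 = 29.440
Maximum at age 6 (36.190).

6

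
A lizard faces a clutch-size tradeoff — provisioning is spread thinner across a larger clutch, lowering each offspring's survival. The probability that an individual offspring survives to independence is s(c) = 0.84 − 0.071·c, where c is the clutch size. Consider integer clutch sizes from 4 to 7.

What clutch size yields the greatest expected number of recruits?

Expected recruits = c × s(c):
  c=4: 4 × 0.556 = 2.224
  c=5: 5 × 0.485 = 2.425
  c=6: 6 × 0.414 = 2.484
  c=7: 7 × 0.343 = 2.401
Maximum at c = 6 (2.484 recruits).

6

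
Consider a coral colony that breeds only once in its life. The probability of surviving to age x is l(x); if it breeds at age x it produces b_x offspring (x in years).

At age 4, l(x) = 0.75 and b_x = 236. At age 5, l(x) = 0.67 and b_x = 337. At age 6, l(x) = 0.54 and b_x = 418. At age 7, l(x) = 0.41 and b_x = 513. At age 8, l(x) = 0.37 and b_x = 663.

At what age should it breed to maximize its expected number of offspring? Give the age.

8

Expected offspring if breeding at age x = l(x) × b_x:
  age 4: 0.75 × 236 = 177.000
  age 5: 0.67 × 337 = 225.790
  age 6: 0.54 × 418 = 225.720
  age 7: 0.41 × 513 = 210.330
  age 8: 0.37 × 663 = 245.310
Maximum at age 8 (245.310).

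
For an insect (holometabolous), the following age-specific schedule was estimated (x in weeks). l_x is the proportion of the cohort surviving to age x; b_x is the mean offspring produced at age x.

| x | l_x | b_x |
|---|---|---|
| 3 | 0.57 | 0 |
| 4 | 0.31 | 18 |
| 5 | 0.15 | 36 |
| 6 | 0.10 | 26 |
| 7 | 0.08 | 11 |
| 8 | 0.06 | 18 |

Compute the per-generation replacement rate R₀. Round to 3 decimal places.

R₀ = Σ l_x b_x:
  age 3: 0.57 × 0 = 0.0000
  age 4: 0.31 × 18 = 5.5800
  age 5: 0.15 × 36 = 5.4000
  age 6: 0.10 × 26 = 2.6000
  age 7: 0.08 × 11 = 0.8800
  age 8: 0.06 × 18 = 1.0800
R₀ = 0.0000 + 5.5800 + 5.4000 + 2.6000 + 0.8800 + 1.0800 = 15.5400

15.540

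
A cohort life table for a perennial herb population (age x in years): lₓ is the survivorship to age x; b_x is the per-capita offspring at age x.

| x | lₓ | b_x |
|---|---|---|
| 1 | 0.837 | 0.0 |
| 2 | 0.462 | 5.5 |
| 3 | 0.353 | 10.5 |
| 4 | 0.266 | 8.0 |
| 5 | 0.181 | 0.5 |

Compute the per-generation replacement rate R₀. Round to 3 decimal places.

8.466

R₀ = Σ lₓ b_x:
  age 1: 0.837 × 0.0 = 0.0000
  age 2: 0.462 × 5.5 = 2.5410
  age 3: 0.353 × 10.5 = 3.7065
  age 4: 0.266 × 8.0 = 2.1280
  age 5: 0.181 × 0.5 = 0.0905
R₀ = 0.0000 + 2.5410 + 3.7065 + 2.1280 + 0.0905 = 8.4660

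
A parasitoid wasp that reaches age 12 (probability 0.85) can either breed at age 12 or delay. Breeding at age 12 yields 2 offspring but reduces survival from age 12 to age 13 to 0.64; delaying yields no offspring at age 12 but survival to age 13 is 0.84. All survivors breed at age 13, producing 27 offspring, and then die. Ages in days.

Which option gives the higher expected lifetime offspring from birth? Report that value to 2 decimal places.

breed at age 12: R₀ = 0.85 × (2 + 0.64 × 27) = 0.85 × 19.2800 = 16.3880
delay to age 13: R₀ = 0.85 × (0.84 × 27) = 0.85 × 22.6800 = 19.2780
Higher: delay to age 13 (19.2780).

19.28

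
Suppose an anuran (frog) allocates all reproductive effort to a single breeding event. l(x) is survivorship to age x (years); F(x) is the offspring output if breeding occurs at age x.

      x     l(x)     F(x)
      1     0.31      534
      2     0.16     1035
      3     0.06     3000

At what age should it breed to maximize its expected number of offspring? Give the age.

Expected offspring if breeding at age x = l(x) × F(x):
  age 1: 0.31 × 534 = 165.540
  age 2: 0.16 × 1035 = 165.600
  age 3: 0.06 × 3000 = 180.000
Maximum at age 3 (180.000).

3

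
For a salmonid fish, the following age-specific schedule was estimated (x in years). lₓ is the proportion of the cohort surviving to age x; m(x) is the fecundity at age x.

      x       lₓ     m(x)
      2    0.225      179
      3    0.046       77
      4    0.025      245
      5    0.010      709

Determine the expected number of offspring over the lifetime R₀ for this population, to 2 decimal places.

R₀ = Σ lₓ m(x):
  age 2: 0.225 × 179 = 40.2750
  age 3: 0.046 × 77 = 3.5420
  age 4: 0.025 × 245 = 6.1250
  age 5: 0.010 × 709 = 7.0900
R₀ = 40.2750 + 3.5420 + 6.1250 + 7.0900 = 57.0320

57.03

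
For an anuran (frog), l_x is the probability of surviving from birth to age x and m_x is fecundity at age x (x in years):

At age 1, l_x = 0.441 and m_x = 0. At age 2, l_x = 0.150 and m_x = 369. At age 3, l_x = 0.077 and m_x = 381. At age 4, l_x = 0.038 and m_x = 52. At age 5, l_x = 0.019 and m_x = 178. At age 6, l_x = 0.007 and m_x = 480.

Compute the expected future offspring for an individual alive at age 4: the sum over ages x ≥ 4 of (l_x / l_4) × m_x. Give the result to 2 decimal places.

229.42

l_4 = 0.038. Conditional survival from age 4 to x is l_x / l_4.
  x=4: (0.038/0.038) × 52 = 52.0000
  x=5: (0.019/0.038) × 178 = 89.0000
  x=6: (0.007/0.038) × 480 = 88.4211
Sum = 52.0000 + 89.0000 + 88.4211 = 229.4211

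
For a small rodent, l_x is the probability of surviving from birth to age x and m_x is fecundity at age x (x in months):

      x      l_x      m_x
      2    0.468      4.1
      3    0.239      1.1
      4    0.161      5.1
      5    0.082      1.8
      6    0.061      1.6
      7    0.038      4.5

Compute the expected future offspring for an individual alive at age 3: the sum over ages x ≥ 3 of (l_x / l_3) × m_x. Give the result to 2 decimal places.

6.28

l_3 = 0.239. Conditional survival from age 3 to x is l_x / l_3.
  x=3: (0.239/0.239) × 1.1 = 1.1000
  x=4: (0.161/0.239) × 5.1 = 3.4356
  x=5: (0.082/0.239) × 1.8 = 0.6176
  x=6: (0.061/0.239) × 1.6 = 0.4084
  x=7: (0.038/0.239) × 4.5 = 0.7155
Sum = 1.1000 + 3.4356 + 0.6176 + 0.4084 + 0.7155 = 6.2770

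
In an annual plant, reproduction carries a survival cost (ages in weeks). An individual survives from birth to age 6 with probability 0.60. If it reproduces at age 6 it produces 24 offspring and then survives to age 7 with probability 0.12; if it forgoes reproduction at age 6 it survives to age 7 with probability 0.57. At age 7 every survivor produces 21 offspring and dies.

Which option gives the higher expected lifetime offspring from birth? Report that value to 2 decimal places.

15.91

breed at age 6: R₀ = 0.60 × (24 + 0.12 × 21) = 0.60 × 26.5200 = 15.9120
delay to age 7: R₀ = 0.60 × (0.57 × 21) = 0.60 × 11.9700 = 7.1820
Higher: breed at age 6 (15.9120).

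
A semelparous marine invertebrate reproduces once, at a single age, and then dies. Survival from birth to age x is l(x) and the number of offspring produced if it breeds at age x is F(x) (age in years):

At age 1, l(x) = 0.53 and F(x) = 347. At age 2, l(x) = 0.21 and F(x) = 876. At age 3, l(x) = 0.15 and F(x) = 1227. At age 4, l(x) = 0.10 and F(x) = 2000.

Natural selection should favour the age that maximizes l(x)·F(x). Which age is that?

4

Expected offspring if breeding at age x = l(x) × F(x):
  age 1: 0.53 × 347 = 183.910
  age 2: 0.21 × 876 = 183.960
  age 3: 0.15 × 1227 = 184.050
  age 4: 0.10 × 2000 = 200.000
Maximum at age 4 (200.000).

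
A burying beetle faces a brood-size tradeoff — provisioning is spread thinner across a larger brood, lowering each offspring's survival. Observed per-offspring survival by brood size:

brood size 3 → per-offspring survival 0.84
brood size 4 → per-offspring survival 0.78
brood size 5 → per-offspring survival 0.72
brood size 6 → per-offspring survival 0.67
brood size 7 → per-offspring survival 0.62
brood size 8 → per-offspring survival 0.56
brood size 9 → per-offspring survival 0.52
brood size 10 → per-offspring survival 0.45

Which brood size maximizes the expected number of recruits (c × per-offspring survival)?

Expected recruits = c × s(c):
  c=3: 3 × 0.84 = 2.520
  c=4: 4 × 0.78 = 3.120
  c=5: 5 × 0.72 = 3.600
  c=6: 6 × 0.67 = 4.020
  c=7: 7 × 0.62 = 4.340
  c=8: 8 × 0.56 = 4.480
  c=9: 9 × 0.52 = 4.680
  c=10: 10 × 0.45 = 4.500
Maximum at c = 9 (4.680 recruits).

9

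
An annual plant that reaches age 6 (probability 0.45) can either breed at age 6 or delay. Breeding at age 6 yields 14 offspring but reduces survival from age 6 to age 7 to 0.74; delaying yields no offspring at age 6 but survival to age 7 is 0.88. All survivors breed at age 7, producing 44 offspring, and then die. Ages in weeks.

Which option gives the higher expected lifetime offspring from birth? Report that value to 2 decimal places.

breed at age 6: R₀ = 0.45 × (14 + 0.74 × 44) = 0.45 × 46.5600 = 20.9520
delay to age 7: R₀ = 0.45 × (0.88 × 44) = 0.45 × 38.7200 = 17.4240
Higher: breed at age 6 (20.9520).

20.95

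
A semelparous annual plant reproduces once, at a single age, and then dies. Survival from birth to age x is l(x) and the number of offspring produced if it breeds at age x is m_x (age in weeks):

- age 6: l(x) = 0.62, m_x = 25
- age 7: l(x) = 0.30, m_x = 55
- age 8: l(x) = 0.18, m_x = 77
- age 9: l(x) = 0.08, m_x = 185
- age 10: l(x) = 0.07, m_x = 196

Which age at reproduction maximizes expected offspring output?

Expected offspring if breeding at age x = l(x) × m_x:
  age 6: 0.62 × 25 = 15.500
  age 7: 0.30 × 55 = 16.500
  age 8: 0.18 × 77 = 13.860
  age 9: 0.08 × 185 = 14.800
  age 10: 0.07 × 196 = 13.720
Maximum at age 7 (16.500).

7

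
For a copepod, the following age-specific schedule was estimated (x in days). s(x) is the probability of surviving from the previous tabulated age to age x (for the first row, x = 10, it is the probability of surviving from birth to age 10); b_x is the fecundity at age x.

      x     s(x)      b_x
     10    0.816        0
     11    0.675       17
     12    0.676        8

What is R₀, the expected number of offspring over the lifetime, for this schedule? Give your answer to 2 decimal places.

12.34

Survivorship from birth: l_x = s_10·s_11·…·s_x.
  l_10 = 0.81600
  l_11 = 0.55080
  l_12 = 0.37234
R₀ = Σ l_x b_x:
  age 10: 0.81600 × 0 = 0.0000
  age 11: 0.55080 × 17 = 9.3636
  age 12: 0.37234 × 8 = 2.9787
R₀ = 0.0000 + 9.3636 + 2.9787 = 12.3423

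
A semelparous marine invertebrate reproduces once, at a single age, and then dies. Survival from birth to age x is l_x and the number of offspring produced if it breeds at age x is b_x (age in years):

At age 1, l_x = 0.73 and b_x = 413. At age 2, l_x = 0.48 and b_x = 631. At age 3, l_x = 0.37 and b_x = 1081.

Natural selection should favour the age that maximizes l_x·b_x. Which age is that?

3

Expected offspring if breeding at age x = l_x × b_x:
  age 1: 0.73 × 413 = 301.490
  age 2: 0.48 × 631 = 302.880
  age 3: 0.37 × 1081 = 399.970
Maximum at age 3 (399.970).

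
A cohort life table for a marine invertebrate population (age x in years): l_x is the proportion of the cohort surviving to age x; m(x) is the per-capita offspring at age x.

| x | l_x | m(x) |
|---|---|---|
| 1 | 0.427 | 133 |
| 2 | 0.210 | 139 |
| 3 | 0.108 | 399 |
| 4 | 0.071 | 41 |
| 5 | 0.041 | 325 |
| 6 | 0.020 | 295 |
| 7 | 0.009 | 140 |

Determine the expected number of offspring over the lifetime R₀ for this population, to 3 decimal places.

R₀ = Σ l_x m(x):
  age 1: 0.427 × 133 = 56.7910
  age 2: 0.210 × 139 = 29.1900
  age 3: 0.108 × 399 = 43.0920
  age 4: 0.071 × 41 = 2.9110
  age 5: 0.041 × 325 = 13.3250
  age 6: 0.020 × 295 = 5.9000
  age 7: 0.009 × 140 = 1.2600
R₀ = 56.7910 + 29.1900 + 43.0920 + 2.9110 + 13.3250 + 5.9000 + 1.2600 = 152.4690

152.469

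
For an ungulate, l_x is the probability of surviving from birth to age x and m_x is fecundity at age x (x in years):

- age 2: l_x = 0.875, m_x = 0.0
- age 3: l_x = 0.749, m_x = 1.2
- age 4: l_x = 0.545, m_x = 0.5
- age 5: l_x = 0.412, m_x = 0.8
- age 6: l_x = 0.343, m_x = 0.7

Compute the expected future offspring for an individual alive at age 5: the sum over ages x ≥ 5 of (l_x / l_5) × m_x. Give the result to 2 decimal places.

l_5 = 0.412. Conditional survival from age 5 to x is l_x / l_5.
  x=5: (0.412/0.412) × 0.8 = 0.8000
  x=6: (0.343/0.412) × 0.7 = 0.5828
Sum = 0.8000 + 0.5828 = 1.3828

1.38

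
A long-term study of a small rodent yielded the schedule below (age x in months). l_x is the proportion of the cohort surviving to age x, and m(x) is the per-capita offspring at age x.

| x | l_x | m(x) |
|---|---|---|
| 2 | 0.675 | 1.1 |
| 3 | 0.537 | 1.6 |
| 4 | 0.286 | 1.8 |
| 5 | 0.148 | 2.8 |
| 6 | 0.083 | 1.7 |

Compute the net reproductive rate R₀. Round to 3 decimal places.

2.672

R₀ = Σ l_x m(x):
  age 2: 0.675 × 1.1 = 0.7425
  age 3: 0.537 × 1.6 = 0.8592
  age 4: 0.286 × 1.8 = 0.5148
  age 5: 0.148 × 2.8 = 0.4144
  age 6: 0.083 × 1.7 = 0.1411
R₀ = 0.7425 + 0.8592 + 0.5148 + 0.4144 + 0.1411 = 2.6720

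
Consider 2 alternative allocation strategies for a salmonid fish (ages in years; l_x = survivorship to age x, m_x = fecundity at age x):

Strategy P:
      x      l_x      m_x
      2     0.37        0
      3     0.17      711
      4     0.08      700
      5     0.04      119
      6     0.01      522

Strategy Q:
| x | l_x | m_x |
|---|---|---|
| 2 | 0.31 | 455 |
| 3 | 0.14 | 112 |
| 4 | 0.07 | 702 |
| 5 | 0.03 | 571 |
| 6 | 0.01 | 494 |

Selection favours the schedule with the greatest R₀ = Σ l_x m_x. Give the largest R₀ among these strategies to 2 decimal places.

Strategy P: R₀ = 0.37×0 + 0.17×711 + 0.08×700 + 0.04×119 + 0.01×522 = 186.8500
Strategy Q: R₀ = 0.31×455 + 0.14×112 + 0.07×702 + 0.03×571 + 0.01×494 = 227.9400
Highest R₀: strategy Q with 227.9400.

227.94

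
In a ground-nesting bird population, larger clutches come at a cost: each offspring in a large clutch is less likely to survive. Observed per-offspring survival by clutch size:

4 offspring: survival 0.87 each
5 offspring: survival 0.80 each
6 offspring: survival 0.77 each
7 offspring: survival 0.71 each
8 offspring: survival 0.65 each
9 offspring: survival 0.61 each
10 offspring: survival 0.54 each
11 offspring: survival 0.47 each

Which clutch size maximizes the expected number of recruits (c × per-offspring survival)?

Expected recruits = c × s(c):
  c=4: 4 × 0.87 = 3.480
  c=5: 5 × 0.80 = 4.000
  c=6: 6 × 0.77 = 4.620
  c=7: 7 × 0.71 = 4.970
  c=8: 8 × 0.65 = 5.200
  c=9: 9 × 0.61 = 5.490
  c=10: 10 × 0.54 = 5.400
  c=11: 11 × 0.47 = 5.170
Maximum at c = 9 (5.490 recruits).

9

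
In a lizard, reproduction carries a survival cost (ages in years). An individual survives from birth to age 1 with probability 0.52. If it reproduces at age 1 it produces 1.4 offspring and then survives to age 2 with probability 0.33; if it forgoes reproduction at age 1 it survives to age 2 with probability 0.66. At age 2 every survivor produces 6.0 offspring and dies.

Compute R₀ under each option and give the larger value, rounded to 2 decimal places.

breed at age 1: R₀ = 0.52 × (1.4 + 0.33 × 6.0) = 0.52 × 3.3800 = 1.7576
delay to age 2: R₀ = 0.52 × (0.66 × 6.0) = 0.52 × 3.9600 = 2.0592
Higher: delay to age 2 (2.0592).

2.06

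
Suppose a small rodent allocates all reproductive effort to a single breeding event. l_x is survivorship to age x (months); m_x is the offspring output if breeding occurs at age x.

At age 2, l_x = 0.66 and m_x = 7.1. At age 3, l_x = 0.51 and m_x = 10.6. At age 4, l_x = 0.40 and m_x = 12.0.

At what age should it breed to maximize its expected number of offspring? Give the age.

3

Expected offspring if breeding at age x = l_x × m_x:
  age 2: 0.66 × 7.1 = 4.686
  age 3: 0.51 × 10.6 = 5.406
  age 4: 0.40 × 12.0 = 4.800
Maximum at age 3 (5.406).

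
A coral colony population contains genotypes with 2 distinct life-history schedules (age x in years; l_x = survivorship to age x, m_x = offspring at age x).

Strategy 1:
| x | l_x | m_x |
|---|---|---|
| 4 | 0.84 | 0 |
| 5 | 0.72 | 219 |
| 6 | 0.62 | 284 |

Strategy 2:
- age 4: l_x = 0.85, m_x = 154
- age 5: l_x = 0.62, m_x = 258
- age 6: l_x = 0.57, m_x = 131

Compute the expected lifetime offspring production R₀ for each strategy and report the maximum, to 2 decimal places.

Strategy 1: R₀ = 0.84×0 + 0.72×219 + 0.62×284 = 333.7600
Strategy 2: R₀ = 0.85×154 + 0.62×258 + 0.57×131 = 365.5300
Highest R₀: strategy 2 with 365.5300.

365.53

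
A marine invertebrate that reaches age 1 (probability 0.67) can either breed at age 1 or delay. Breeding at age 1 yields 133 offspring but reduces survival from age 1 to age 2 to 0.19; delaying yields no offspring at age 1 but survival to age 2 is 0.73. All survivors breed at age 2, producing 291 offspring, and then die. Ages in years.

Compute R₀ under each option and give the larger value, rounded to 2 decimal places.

142.33

breed at age 1: R₀ = 0.67 × (133 + 0.19 × 291) = 0.67 × 188.2900 = 126.1543
delay to age 2: R₀ = 0.67 × (0.73 × 291) = 0.67 × 212.4300 = 142.3281
Higher: delay to age 2 (142.3281).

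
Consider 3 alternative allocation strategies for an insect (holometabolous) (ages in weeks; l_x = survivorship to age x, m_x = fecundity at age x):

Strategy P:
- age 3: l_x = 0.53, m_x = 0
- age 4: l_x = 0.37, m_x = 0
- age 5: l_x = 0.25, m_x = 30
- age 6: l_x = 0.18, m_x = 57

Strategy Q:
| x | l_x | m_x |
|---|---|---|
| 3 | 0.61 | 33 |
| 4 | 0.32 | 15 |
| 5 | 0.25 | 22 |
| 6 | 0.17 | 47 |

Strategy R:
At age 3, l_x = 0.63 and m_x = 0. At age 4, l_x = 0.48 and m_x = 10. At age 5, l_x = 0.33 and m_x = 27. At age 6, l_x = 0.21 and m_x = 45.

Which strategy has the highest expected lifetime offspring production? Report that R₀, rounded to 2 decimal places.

38.42

Strategy P: R₀ = 0.53×0 + 0.37×0 + 0.25×30 + 0.18×57 = 17.7600
Strategy Q: R₀ = 0.61×33 + 0.32×15 + 0.25×22 + 0.17×47 = 38.4200
Strategy R: R₀ = 0.63×0 + 0.48×10 + 0.33×27 + 0.21×45 = 23.1600
Highest R₀: strategy Q with 38.4200.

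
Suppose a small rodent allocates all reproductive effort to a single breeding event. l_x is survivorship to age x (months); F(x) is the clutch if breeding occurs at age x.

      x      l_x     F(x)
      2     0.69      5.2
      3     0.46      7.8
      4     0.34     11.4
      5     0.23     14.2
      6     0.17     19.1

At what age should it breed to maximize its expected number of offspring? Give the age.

Expected offspring if breeding at age x = l_x × F(x):
  age 2: 0.69 × 5.2 = 3.588
  age 3: 0.46 × 7.8 = 3.588
  age 4: 0.34 × 11.4 = 3.876
  age 5: 0.23 × 14.2 = 3.266
  age 6: 0.17 × 19.1 = 3.247
Maximum at age 4 (3.876).

4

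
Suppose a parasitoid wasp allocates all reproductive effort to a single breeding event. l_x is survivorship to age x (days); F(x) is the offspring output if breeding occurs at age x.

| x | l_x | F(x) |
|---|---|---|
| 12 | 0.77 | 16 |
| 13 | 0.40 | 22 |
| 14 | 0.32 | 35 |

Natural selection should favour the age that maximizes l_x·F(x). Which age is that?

12

Expected offspring if breeding at age x = l_x × F(x):
  age 12: 0.77 × 16 = 12.320
  age 13: 0.40 × 22 = 8.800
  age 14: 0.32 × 35 = 11.200
Maximum at age 12 (12.320).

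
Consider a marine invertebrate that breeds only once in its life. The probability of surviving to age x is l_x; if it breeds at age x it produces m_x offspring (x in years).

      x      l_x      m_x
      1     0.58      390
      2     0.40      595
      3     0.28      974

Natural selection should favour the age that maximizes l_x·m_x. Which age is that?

3

Expected offspring if breeding at age x = l_x × m_x:
  age 1: 0.58 × 390 = 226.200
  age 2: 0.40 × 595 = 238.000
  age 3: 0.28 × 974 = 272.720
Maximum at age 3 (272.720).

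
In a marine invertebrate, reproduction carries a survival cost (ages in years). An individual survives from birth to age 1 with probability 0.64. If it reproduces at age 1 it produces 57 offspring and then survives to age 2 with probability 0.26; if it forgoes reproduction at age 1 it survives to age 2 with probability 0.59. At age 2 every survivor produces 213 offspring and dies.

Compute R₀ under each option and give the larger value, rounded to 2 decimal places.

breed at age 1: R₀ = 0.64 × (57 + 0.26 × 213) = 0.64 × 112.3800 = 71.9232
delay to age 2: R₀ = 0.64 × (0.59 × 213) = 0.64 × 125.6700 = 80.4288
Higher: delay to age 2 (80.4288).

80.43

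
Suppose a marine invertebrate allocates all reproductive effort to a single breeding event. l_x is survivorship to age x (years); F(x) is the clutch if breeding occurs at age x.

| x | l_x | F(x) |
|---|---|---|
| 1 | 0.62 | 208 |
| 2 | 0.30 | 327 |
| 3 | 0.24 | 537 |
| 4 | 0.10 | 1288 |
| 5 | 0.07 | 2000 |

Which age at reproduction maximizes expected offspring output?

Expected offspring if breeding at age x = l_x × F(x):
  age 1: 0.62 × 208 = 128.960
  age 2: 0.30 × 327 = 98.100
  age 3: 0.24 × 537 = 128.880
  age 4: 0.10 × 1288 = 128.800
  age 5: 0.07 × 2000 = 140.000
Maximum at age 5 (140.000).

5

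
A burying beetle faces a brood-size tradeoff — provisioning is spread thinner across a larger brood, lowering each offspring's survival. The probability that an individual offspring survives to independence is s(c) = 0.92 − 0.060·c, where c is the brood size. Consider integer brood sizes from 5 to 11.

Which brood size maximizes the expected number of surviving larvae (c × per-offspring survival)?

Expected surviving larvae = c × s(c):
  c=5: 5 × 0.620 = 3.100
  c=6: 6 × 0.560 = 3.360
  c=7: 7 × 0.500 = 3.500
  c=8: 8 × 0.440 = 3.520
  c=9: 9 × 0.380 = 3.420
  c=10: 10 × 0.320 = 3.200
  c=11: 11 × 0.260 = 2.860
Maximum at c = 8 (3.520 surviving larvae).

8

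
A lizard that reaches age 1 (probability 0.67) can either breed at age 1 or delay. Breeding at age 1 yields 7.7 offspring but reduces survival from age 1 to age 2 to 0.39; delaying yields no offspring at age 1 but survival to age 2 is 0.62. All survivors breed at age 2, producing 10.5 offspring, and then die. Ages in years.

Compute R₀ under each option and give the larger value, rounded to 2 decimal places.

7.90

breed at age 1: R₀ = 0.67 × (7.7 + 0.39 × 10.5) = 0.67 × 11.7950 = 7.9027
delay to age 2: R₀ = 0.67 × (0.62 × 10.5) = 0.67 × 6.5100 = 4.3617
Higher: breed at age 1 (7.9027).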